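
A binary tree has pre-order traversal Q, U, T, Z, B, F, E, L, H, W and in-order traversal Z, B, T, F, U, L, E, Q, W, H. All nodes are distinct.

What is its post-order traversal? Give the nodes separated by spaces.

B Z F T L E U W H Q

The first element of pre-order is the root; it splits in-order into left and right subtrees.
Root Q: left subtree has 7 nodes {Z, B, T, F, U, L, E}, right has 2 {W, H}.
  Root U: left subtree has 4 nodes {Z, B, T, F}, right has 2 {L, E}.
    Root T: left subtree has 2 nodes {Z, B}, right has 1 {F}.
      Root Z: left subtree has 0 nodes { }, right has 1 {B}.
    Root E: left subtree has 1 node {L}, right has 0 { }.
  Root H: left subtree has 1 node {W}, right has 0 { }.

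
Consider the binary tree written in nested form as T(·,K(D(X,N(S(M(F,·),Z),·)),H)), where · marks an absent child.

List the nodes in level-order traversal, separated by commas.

Level-order visits nodes level by level from the root, left to right within each level.
Level 0: T
Level 1: K
Level 2: D, H
Level 3: X, N
Level 4: S
Level 5: M, Z
Level 6: F

T, K, D, H, X, N, S, M, Z, F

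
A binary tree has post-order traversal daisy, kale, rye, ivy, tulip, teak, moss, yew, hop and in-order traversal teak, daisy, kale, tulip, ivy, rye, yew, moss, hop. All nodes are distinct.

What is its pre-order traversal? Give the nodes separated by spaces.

The last element of post-order is the root; it splits in-order into left and right subtrees.
Root hop: left subtree has 8 nodes {teak, daisy, kale, tulip, ivy, rye, yew, moss}, right has 0 { }.
  Root yew: left subtree has 6 nodes {teak, daisy, kale, tulip, ivy, rye}, right has 1 {moss}.
    Root teak: left subtree has 0 nodes { }, right has 5 {daisy, kale, tulip, ivy, rye}.
      Root tulip: left subtree has 2 nodes {daisy, kale}, right has 2 {ivy, rye}.
        Root kale: left subtree has 1 node {daisy}, right has 0 { }.
        Root ivy: left subtree has 0 nodes { }, right has 1 {rye}.

hop yew teak tulip kale daisy ivy rye moss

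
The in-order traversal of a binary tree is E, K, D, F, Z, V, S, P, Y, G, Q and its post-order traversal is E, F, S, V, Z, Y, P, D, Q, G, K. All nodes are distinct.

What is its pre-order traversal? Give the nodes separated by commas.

The last element of post-order is the root; it splits in-order into left and right subtrees.
Root K: left subtree has 1 node {E}, right has 9 {D, F, Z, V, S, P, Y, G, Q}.
  Root G: left subtree has 7 nodes {D, F, Z, V, S, P, Y}, right has 1 {Q}.
    Root D: left subtree has 0 nodes { }, right has 6 {F, Z, V, S, P, Y}.
      Root P: left subtree has 4 nodes {F, Z, V, S}, right has 1 {Y}.
        Root Z: left subtree has 1 node {F}, right has 2 {V, S}.
          Root V: left subtree has 0 nodes { }, right has 1 {S}.

K, E, G, D, P, Z, F, V, S, Y, Q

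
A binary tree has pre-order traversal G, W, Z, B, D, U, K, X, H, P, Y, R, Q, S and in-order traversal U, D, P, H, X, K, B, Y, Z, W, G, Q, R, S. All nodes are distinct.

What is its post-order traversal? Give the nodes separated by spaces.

U P H X K D Y B Z W Q S R G

The first element of pre-order is the root; it splits in-order into left and right subtrees.
Root G: left subtree has 10 nodes {U, D, P, H, X, K, B, Y, Z, W}, right has 3 {Q, R, S}.
  Root W: left subtree has 9 nodes {U, D, P, H, X, K, B, Y, Z}, right has 0 { }.
    Root Z: left subtree has 8 nodes {U, D, P, H, X, K, B, Y}, right has 0 { }.
      Root B: left subtree has 6 nodes {U, D, P, H, X, K}, right has 1 {Y}.
        Root D: left subtree has 1 node {U}, right has 4 {P, H, X, K}.
          Root K: left subtree has 3 nodes {P, H, X}, right has 0 { }.
            Root X: left subtree has 2 nodes {P, H}, right has 0 { }.
              Root H: left subtree has 1 node {P}, right has 0 { }.
  Root R: left subtree has 1 node {Q}, right has 1 {S}.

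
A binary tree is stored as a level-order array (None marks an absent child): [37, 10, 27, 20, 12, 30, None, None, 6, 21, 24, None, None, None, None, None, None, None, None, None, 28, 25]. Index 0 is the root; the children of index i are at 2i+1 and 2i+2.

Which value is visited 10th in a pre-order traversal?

27

Pre-order visits the node, then its left subtree, then its right subtree.
Visit 37.
At 37: go left to 10.
  Visit 10.
  At 10: go left to 20.
    Visit 20.
    At 20: no left child.
    At 20: go right to 6.
      6 is a leaf — visit 6.
  At 10: go right to 12.
    Visit 12.
    At 12: go left to 21.
      Visit 21.
      At 21: no left child.
      At 21: go right to 28.
        28 is a leaf — visit 28.
    At 12: go right to 24.
      Visit 24.
      At 24: go left to 25.
        25 is a leaf — visit 25.
      At 24: no right child.
At 37: go right to 27.
  Visit 27.
  At 27: go left to 30.
    30 is a leaf — visit 30.
  At 27: no right child.
Full pre-order sequence: 37, 10, 20, 6, 12, 21, 28, 24, 25, 27, 30.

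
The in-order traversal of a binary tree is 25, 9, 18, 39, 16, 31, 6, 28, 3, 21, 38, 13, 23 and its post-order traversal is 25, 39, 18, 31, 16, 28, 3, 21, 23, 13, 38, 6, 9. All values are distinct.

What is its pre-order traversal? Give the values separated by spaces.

9 25 6 16 18 39 31 38 21 3 28 13 23

The last element of post-order is the root; it splits in-order into left and right subtrees.
Root 9: left subtree has 1 node {25}, right has 11 {18, 39, 16, 31, 6, 28, 3, 21, 38, 13, 23}.
  Root 6: left subtree has 4 nodes {18, 39, 16, 31}, right has 6 {28, 3, 21, 38, 13, 23}.
    Root 16: left subtree has 2 nodes {18, 39}, right has 1 {31}.
      Root 18: left subtree has 0 nodes { }, right has 1 {39}.
    Root 38: left subtree has 3 nodes {28, 3, 21}, right has 2 {13, 23}.
      Root 21: left subtree has 2 nodes {28, 3}, right has 0 { }.
        Root 3: left subtree has 1 node {28}, right has 0 { }.
      Root 13: left subtree has 0 nodes { }, right has 1 {23}.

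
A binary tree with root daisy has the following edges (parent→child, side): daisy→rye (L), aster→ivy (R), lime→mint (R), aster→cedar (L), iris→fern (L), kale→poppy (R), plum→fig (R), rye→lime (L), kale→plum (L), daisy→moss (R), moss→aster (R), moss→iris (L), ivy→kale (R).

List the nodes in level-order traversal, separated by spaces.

daisy rye moss lime iris aster mint fern cedar ivy kale plum poppy fig

Level-order visits nodes level by level from the root, left to right within each level.
Level 0: daisy
Level 1: rye, moss
Level 2: lime, iris, aster
Level 3: mint, fern, cedar, ivy
Level 4: kale
Level 5: plum, poppy
Level 6: fig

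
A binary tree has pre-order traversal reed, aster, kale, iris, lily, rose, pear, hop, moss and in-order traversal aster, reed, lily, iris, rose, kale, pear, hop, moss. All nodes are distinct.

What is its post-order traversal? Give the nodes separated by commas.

The first element of pre-order is the root; it splits in-order into left and right subtrees.
Root reed: left subtree has 1 node {aster}, right has 7 {lily, iris, rose, kale, pear, hop, moss}.
  Root kale: left subtree has 3 nodes {lily, iris, rose}, right has 3 {pear, hop, moss}.
    Root iris: left subtree has 1 node {lily}, right has 1 {rose}.
    Root pear: left subtree has 0 nodes { }, right has 2 {hop, moss}.
      Root hop: left subtree has 0 nodes { }, right has 1 {moss}.

aster, lily, rose, iris, moss, hop, pear, kale, reed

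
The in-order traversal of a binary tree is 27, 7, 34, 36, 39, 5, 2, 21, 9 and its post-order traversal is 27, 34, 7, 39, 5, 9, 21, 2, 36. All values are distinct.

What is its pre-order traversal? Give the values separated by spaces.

36 7 27 34 2 5 39 21 9

The last element of post-order is the root; it splits in-order into left and right subtrees.
Root 36: left subtree has 3 nodes {27, 7, 34}, right has 5 {39, 5, 2, 21, 9}.
  Root 7: left subtree has 1 node {27}, right has 1 {34}.
  Root 2: left subtree has 2 nodes {39, 5}, right has 2 {21, 9}.
    Root 5: left subtree has 1 node {39}, right has 0 { }.
    Root 21: left subtree has 0 nodes { }, right has 1 {9}.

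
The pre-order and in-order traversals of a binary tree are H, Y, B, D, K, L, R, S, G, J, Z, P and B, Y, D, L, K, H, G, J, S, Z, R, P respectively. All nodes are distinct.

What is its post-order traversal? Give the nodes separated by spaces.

B L K D Y J G Z S P R H

The first element of pre-order is the root; it splits in-order into left and right subtrees.
Root H: left subtree has 5 nodes {B, Y, D, L, K}, right has 6 {G, J, S, Z, R, P}.
  Root Y: left subtree has 1 node {B}, right has 3 {D, L, K}.
    Root D: left subtree has 0 nodes { }, right has 2 {L, K}.
      Root K: left subtree has 1 node {L}, right has 0 { }.
  Root R: left subtree has 4 nodes {G, J, S, Z}, right has 1 {P}.
    Root S: left subtree has 2 nodes {G, J}, right has 1 {Z}.
      Root G: left subtree has 0 nodes { }, right has 1 {J}.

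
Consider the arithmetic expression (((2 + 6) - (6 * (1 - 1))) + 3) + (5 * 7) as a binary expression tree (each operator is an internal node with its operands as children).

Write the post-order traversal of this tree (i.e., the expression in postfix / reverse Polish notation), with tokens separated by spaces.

Post-order on an expression tree gives postfix notation: for each operator, emit left operand, right operand, then the operator.

2 6 + 6 1 1 - * - 3 + 5 7 * +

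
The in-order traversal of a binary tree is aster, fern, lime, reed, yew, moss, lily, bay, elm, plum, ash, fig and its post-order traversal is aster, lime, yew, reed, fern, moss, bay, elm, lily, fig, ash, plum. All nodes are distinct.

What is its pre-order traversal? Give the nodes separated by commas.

The last element of post-order is the root; it splits in-order into left and right subtrees.
Root plum: left subtree has 9 nodes {aster, fern, lime, reed, yew, moss, lily, bay, elm}, right has 2 {ash, fig}.
  Root lily: left subtree has 6 nodes {aster, fern, lime, reed, yew, moss}, right has 2 {bay, elm}.
    Root moss: left subtree has 5 nodes {aster, fern, lime, reed, yew}, right has 0 { }.
      Root fern: left subtree has 1 node {aster}, right has 3 {lime, reed, yew}.
        Root reed: left subtree has 1 node {lime}, right has 1 {yew}.
    Root elm: left subtree has 1 node {bay}, right has 0 { }.
  Root ash: left subtree has 0 nodes { }, right has 1 {fig}.

plum, lily, moss, fern, aster, reed, lime, yew, elm, bay, ash, fig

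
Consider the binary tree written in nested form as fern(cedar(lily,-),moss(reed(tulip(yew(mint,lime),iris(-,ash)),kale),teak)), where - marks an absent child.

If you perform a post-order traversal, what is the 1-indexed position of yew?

5

Post-order visits the left subtree, then the right subtree, then the node.
At fern: go left to cedar.
  At cedar: go left to lily.
    lily is a leaf — visit lily.
  At cedar: no right child.
  Visit cedar.
At fern: go right to moss.
  At moss: go left to reed.
    At reed: go left to tulip.
      At tulip: go left to yew.
        At yew: go left to mint.
          mint is a leaf — visit mint.
        At yew: go right to lime.
          lime is a leaf — visit lime.
        Visit yew.
      At tulip: go right to iris.
        At iris: no left child.
        At iris: go right to ash.
          ash is a leaf — visit ash.
        Visit iris.
      Visit tulip.
    At reed: go right to kale.
      kale is a leaf — visit kale.
    Visit reed.
  At moss: go right to teak.
    teak is a leaf — visit teak.
  Visit moss.
Visit fern.
Full post-order sequence: lily, cedar, mint, lime, yew, ash, iris, tulip, kale, reed, teak, moss, fern.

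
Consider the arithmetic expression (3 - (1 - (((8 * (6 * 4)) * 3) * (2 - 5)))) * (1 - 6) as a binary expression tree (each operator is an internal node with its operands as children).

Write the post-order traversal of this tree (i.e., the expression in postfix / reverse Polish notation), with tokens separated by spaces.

Post-order on an expression tree gives postfix notation: for each operator, emit left operand, right operand, then the operator.

3 1 8 6 4 * * 3 * 2 5 - * - - 1 6 - *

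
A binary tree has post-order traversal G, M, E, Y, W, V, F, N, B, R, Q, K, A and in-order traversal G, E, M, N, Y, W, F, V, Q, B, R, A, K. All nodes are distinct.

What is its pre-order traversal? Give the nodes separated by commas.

A, Q, N, E, G, M, F, W, Y, V, R, B, K

The last element of post-order is the root; it splits in-order into left and right subtrees.
Root A: left subtree has 11 nodes {G, E, M, N, Y, W, F, V, Q, B, R}, right has 1 {K}.
  Root Q: left subtree has 8 nodes {G, E, M, N, Y, W, F, V}, right has 2 {B, R}.
    Root N: left subtree has 3 nodes {G, E, M}, right has 4 {Y, W, F, V}.
      Root E: left subtree has 1 node {G}, right has 1 {M}.
      Root F: left subtree has 2 nodes {Y, W}, right has 1 {V}.
        Root W: left subtree has 1 node {Y}, right has 0 { }.
    Root R: left subtree has 1 node {B}, right has 0 { }.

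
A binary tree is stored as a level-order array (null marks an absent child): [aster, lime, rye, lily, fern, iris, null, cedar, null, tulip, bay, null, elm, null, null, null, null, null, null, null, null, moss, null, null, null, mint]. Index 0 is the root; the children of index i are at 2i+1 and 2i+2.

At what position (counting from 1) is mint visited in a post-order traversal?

Post-order visits the left subtree, then the right subtree, then the node.
At aster: go left to lime.
  At lime: go left to lily.
    At lily: go left to cedar.
      cedar is a leaf — visit cedar.
    At lily: no right child.
    Visit lily.
  At lime: go right to fern.
    At fern: go left to tulip.
      tulip is a leaf — visit tulip.
    At fern: go right to bay.
      At bay: go left to moss.
        moss is a leaf — visit moss.
      At bay: no right child.
      Visit bay.
    Visit fern.
  Visit lime.
At aster: go right to rye.
  At rye: go left to iris.
    At iris: no left child.
    At iris: go right to elm.
      At elm: go left to mint.
        mint is a leaf — visit mint.
      At elm: no right child.
      Visit elm.
    Visit iris.
  At rye: no right child.
  Visit rye.
Visit aster.
Full post-order sequence: cedar, lily, tulip, moss, bay, fern, lime, mint, elm, iris, rye, aster.

8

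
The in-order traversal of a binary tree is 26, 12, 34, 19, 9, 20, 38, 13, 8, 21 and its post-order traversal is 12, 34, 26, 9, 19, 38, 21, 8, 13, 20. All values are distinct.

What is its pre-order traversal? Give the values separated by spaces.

The last element of post-order is the root; it splits in-order into left and right subtrees.
Root 20: left subtree has 5 nodes {26, 12, 34, 19, 9}, right has 4 {38, 13, 8, 21}.
  Root 19: left subtree has 3 nodes {26, 12, 34}, right has 1 {9}.
    Root 26: left subtree has 0 nodes { }, right has 2 {12, 34}.
      Root 34: left subtree has 1 node {12}, right has 0 { }.
  Root 13: left subtree has 1 node {38}, right has 2 {8, 21}.
    Root 8: left subtree has 0 nodes { }, right has 1 {21}.

20 19 26 34 12 9 13 38 8 21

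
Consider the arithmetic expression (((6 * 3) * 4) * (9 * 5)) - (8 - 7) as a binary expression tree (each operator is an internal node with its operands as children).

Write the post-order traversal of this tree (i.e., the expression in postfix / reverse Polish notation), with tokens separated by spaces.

Post-order on an expression tree gives postfix notation: for each operator, emit left operand, right operand, then the operator.

6 3 * 4 * 9 5 * * 8 7 - -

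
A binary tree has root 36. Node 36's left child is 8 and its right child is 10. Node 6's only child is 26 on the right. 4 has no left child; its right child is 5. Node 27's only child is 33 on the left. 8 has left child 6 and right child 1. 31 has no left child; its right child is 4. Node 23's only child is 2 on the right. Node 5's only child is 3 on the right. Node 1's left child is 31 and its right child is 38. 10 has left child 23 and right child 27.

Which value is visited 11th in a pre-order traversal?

10

Pre-order visits the node, then its left subtree, then its right subtree.
Visit 36.
At 36: go left to 8.
  Visit 8.
  At 8: go left to 6.
    Visit 6.
    At 6: no left child.
    At 6: go right to 26.
      26 is a leaf — visit 26.
  At 8: go right to 1.
    Visit 1.
    At 1: go left to 31.
      Visit 31.
      At 31: no left child.
      At 31: go right to 4.
        Visit 4.
        At 4: no left child.
        At 4: go right to 5.
          Visit 5.
          At 5: no left child.
          At 5: go right to 3.
            3 is a leaf — visit 3.
    At 1: go right to 38.
      38 is a leaf — visit 38.
At 36: go right to 10.
  Visit 10.
  At 10: go left to 23.
    Visit 23.
    At 23: no left child.
    At 23: go right to 2.
      2 is a leaf — visit 2.
  At 10: go right to 27.
    Visit 27.
    At 27: go left to 33.
      33 is a leaf — visit 33.
    At 27: no right child.
Full pre-order sequence: 36, 8, 6, 26, 1, 31, 4, 5, 3, 38, 10, 23, 2, 27, 33.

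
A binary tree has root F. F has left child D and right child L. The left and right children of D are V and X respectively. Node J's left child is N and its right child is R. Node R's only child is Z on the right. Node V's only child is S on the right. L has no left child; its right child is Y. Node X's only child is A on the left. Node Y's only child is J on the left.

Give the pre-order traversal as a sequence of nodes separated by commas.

F, D, V, S, X, A, L, Y, J, N, R, Z

Pre-order visits the node, then its left subtree, then its right subtree.
Visit F.
At F: go left to D.
  Visit D.
  At D: go left to V.
    Visit V.
    At V: no left child.
    At V: go right to S.
      S is a leaf — visit S.
  At D: go right to X.
    Visit X.
    At X: go left to A.
      A is a leaf — visit A.
    At X: no right child.
At F: go right to L.
  Visit L.
  At L: no left child.
  At L: go right to Y.
    Visit Y.
    At Y: go left to J.
      Visit J.
      At J: go left to N.
        N is a leaf — visit N.
      At J: go right to R.
        Visit R.
        At R: no left child.
        At R: go right to Z.
          Z is a leaf — visit Z.
    At Y: no right child.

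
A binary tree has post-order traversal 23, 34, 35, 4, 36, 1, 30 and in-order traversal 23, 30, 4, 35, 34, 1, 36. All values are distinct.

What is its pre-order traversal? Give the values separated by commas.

The last element of post-order is the root; it splits in-order into left and right subtrees.
Root 30: left subtree has 1 node {23}, right has 5 {4, 35, 34, 1, 36}.
  Root 1: left subtree has 3 nodes {4, 35, 34}, right has 1 {36}.
    Root 4: left subtree has 0 nodes { }, right has 2 {35, 34}.
      Root 35: left subtree has 0 nodes { }, right has 1 {34}.

30, 23, 1, 4, 35, 34, 36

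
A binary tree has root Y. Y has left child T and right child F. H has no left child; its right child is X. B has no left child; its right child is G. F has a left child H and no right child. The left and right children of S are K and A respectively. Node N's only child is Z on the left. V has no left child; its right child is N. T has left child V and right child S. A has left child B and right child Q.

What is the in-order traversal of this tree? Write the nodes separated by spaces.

In-order visits the left subtree, then the node, then the right subtree.
At Y: go left to T.
  At T: go left to V.
    At V: no left child.
    Visit V.
    At V: go right to N.
      At N: go left to Z.
        Z is a leaf — visit Z.
      Visit N.
      At N: no right child.
  Visit T.
  At T: go right to S.
    At S: go left to K.
      K is a leaf — visit K.
    Visit S.
    At S: go right to A.
      At A: go left to B.
        At B: no left child.
        Visit B.
        At B: go right to G.
          G is a leaf — visit G.
      Visit A.
      At A: go right to Q.
        Q is a leaf — visit Q.
Visit Y.
At Y: go right to F.
  At F: go left to H.
    At H: no left child.
    Visit H.
    At H: go right to X.
      X is a leaf — visit X.
  Visit F.
  At F: no right child.

V Z N T K S B G A Q Y H X F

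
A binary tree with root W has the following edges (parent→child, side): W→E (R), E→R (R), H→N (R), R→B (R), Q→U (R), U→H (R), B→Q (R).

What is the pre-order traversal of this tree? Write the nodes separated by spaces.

W E R B Q U H N

Pre-order visits the node, then its left subtree, then its right subtree.
Visit W.
At W: no left child.
At W: go right to E.
  Visit E.
  At E: no left child.
  At E: go right to R.
    Visit R.
    At R: no left child.
    At R: go right to B.
      Visit B.
      At B: no left child.
      At B: go right to Q.
        Visit Q.
        At Q: no left child.
        At Q: go right to U.
          Visit U.
          At U: no left child.
          At U: go right to H.
            Visit H.
            At H: no left child.
            At H: go right to N.
              N is a leaf — visit N.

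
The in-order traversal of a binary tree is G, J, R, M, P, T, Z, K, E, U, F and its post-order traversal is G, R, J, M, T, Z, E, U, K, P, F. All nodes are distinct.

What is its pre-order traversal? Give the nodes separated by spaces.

The last element of post-order is the root; it splits in-order into left and right subtrees.
Root F: left subtree has 10 nodes {G, J, R, M, P, T, Z, K, E, U}, right has 0 { }.
  Root P: left subtree has 4 nodes {G, J, R, M}, right has 5 {T, Z, K, E, U}.
    Root M: left subtree has 3 nodes {G, J, R}, right has 0 { }.
      Root J: left subtree has 1 node {G}, right has 1 {R}.
    Root K: left subtree has 2 nodes {T, Z}, right has 2 {E, U}.
      Root Z: left subtree has 1 node {T}, right has 0 { }.
      Root U: left subtree has 1 node {E}, right has 0 { }.

F P M J G R K Z T U E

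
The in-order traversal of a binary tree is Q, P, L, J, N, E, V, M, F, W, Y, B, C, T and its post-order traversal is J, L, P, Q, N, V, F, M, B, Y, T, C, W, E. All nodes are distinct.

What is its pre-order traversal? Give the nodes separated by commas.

E, N, Q, P, L, J, W, M, V, F, C, Y, B, T

The last element of post-order is the root; it splits in-order into left and right subtrees.
Root E: left subtree has 5 nodes {Q, P, L, J, N}, right has 8 {V, M, F, W, Y, B, C, T}.
  Root N: left subtree has 4 nodes {Q, P, L, J}, right has 0 { }.
    Root Q: left subtree has 0 nodes { }, right has 3 {P, L, J}.
      Root P: left subtree has 0 nodes { }, right has 2 {L, J}.
        Root L: left subtree has 0 nodes { }, right has 1 {J}.
  Root W: left subtree has 3 nodes {V, M, F}, right has 4 {Y, B, C, T}.
    Root M: left subtree has 1 node {V}, right has 1 {F}.
    Root C: left subtree has 2 nodes {Y, B}, right has 1 {T}.
      Root Y: left subtree has 0 nodes { }, right has 1 {B}.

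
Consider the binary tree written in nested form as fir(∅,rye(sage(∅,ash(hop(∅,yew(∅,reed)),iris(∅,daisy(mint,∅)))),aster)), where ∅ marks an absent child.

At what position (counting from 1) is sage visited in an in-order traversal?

In-order visits the left subtree, then the node, then the right subtree.
At fir: no left child.
Visit fir.
At fir: go right to rye.
  At rye: go left to sage.
    At sage: no left child.
    Visit sage.
    At sage: go right to ash.
      At ash: go left to hop.
        At hop: no left child.
        Visit hop.
        At hop: go right to yew.
          At yew: no left child.
          Visit yew.
          At yew: go right to reed.
            reed is a leaf — visit reed.
      Visit ash.
      At ash: go right to iris.
        At iris: no left child.
        Visit iris.
        At iris: go right to daisy.
          At daisy: go left to mint.
            mint is a leaf — visit mint.
          Visit daisy.
          At daisy: no right child.
  Visit rye.
  At rye: go right to aster.
    aster is a leaf — visit aster.
Full in-order sequence: fir, sage, hop, yew, reed, ash, iris, mint, daisy, rye, aster.

2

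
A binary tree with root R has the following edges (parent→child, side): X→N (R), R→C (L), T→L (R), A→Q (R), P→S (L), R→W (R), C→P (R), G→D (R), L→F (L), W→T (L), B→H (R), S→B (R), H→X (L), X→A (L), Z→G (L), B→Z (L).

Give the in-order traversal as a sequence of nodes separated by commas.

C, S, G, D, Z, B, A, Q, X, N, H, P, R, T, F, L, W

In-order visits the left subtree, then the node, then the right subtree.
At R: go left to C.
  At C: no left child.
  Visit C.
  At C: go right to P.
    At P: go left to S.
      At S: no left child.
      Visit S.
      At S: go right to B.
        At B: go left to Z.
          At Z: go left to G.
            At G: no left child.
            Visit G.
            At G: go right to D.
              D is a leaf — visit D.
          Visit Z.
          At Z: no right child.
        Visit B.
        At B: go right to H.
          At H: go left to X.
            At X: go left to A.
              At A: no left child.
              Visit A.
              At A: go right to Q.
                Q is a leaf — visit Q.
            Visit X.
            At X: go right to N.
              N is a leaf — visit N.
          Visit H.
          At H: no right child.
    Visit P.
    At P: no right child.
Visit R.
At R: go right to W.
  At W: go left to T.
    At T: no left child.
    Visit T.
    At T: go right to L.
      At L: go left to F.
        F is a leaf — visit F.
      Visit L.
      At L: no right child.
  Visit W.
  At W: no right child.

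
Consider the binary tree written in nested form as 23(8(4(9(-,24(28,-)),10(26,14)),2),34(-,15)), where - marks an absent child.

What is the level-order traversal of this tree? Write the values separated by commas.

Level-order visits nodes level by level from the root, left to right within each level.
Level 0: 23
Level 1: 8, 34
Level 2: 4, 2, 15
Level 3: 9, 10
Level 4: 24, 26, 14
Level 5: 28

23, 8, 34, 4, 2, 15, 9, 10, 24, 26, 14, 28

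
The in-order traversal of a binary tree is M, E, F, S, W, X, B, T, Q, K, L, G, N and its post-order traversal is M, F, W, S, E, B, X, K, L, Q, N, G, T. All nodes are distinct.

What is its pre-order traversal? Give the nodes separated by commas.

The last element of post-order is the root; it splits in-order into left and right subtrees.
Root T: left subtree has 7 nodes {M, E, F, S, W, X, B}, right has 5 {Q, K, L, G, N}.
  Root X: left subtree has 5 nodes {M, E, F, S, W}, right has 1 {B}.
    Root E: left subtree has 1 node {M}, right has 3 {F, S, W}.
      Root S: left subtree has 1 node {F}, right has 1 {W}.
  Root G: left subtree has 3 nodes {Q, K, L}, right has 1 {N}.
    Root Q: left subtree has 0 nodes { }, right has 2 {K, L}.
      Root L: left subtree has 1 node {K}, right has 0 { }.

T, X, E, M, S, F, W, B, G, Q, L, K, N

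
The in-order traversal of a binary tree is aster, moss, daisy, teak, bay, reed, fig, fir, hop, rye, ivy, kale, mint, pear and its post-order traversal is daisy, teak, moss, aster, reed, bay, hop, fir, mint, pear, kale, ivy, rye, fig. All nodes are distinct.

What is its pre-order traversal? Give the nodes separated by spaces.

fig bay aster moss teak daisy reed rye fir hop ivy kale pear mint

The last element of post-order is the root; it splits in-order into left and right subtrees.
Root fig: left subtree has 6 nodes {aster, moss, daisy, teak, bay, reed}, right has 7 {fir, hop, rye, ivy, kale, mint, pear}.
  Root bay: left subtree has 4 nodes {aster, moss, daisy, teak}, right has 1 {reed}.
    Root aster: left subtree has 0 nodes { }, right has 3 {moss, daisy, teak}.
      Root moss: left subtree has 0 nodes { }, right has 2 {daisy, teak}.
        Root teak: left subtree has 1 node {daisy}, right has 0 { }.
  Root rye: left subtree has 2 nodes {fir, hop}, right has 4 {ivy, kale, mint, pear}.
    Root fir: left subtree has 0 nodes { }, right has 1 {hop}.
    Root ivy: left subtree has 0 nodes { }, right has 3 {kale, mint, pear}.
      Root kale: left subtree has 0 nodes { }, right has 2 {mint, pear}.
        Root pear: left subtree has 1 node {mint}, right has 0 { }.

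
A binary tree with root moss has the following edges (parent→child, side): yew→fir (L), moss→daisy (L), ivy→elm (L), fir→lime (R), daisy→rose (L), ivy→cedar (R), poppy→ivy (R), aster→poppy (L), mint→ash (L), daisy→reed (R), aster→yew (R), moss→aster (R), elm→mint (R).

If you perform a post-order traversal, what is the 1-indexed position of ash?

Post-order visits the left subtree, then the right subtree, then the node.
At moss: go left to daisy.
  At daisy: go left to rose.
    rose is a leaf — visit rose.
  At daisy: go right to reed.
    reed is a leaf — visit reed.
  Visit daisy.
At moss: go right to aster.
  At aster: go left to poppy.
    At poppy: no left child.
    At poppy: go right to ivy.
      At ivy: go left to elm.
        At elm: no left child.
        At elm: go right to mint.
          At mint: go left to ash.
            ash is a leaf — visit ash.
          At mint: no right child.
          Visit mint.
        Visit elm.
      At ivy: go right to cedar.
        cedar is a leaf — visit cedar.
      Visit ivy.
    Visit poppy.
  At aster: go right to yew.
    At yew: go left to fir.
      At fir: no left child.
      At fir: go right to lime.
        lime is a leaf — visit lime.
      Visit fir.
    At yew: no right child.
    Visit yew.
  Visit aster.
Visit moss.
Full post-order sequence: rose, reed, daisy, ash, mint, elm, cedar, ivy, poppy, lime, fir, yew, aster, moss.

4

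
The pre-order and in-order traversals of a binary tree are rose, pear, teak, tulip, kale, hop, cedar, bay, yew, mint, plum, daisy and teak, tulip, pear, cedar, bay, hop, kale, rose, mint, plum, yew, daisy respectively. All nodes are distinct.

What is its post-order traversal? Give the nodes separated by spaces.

The first element of pre-order is the root; it splits in-order into left and right subtrees.
Root rose: left subtree has 7 nodes {teak, tulip, pear, cedar, bay, hop, kale}, right has 4 {mint, plum, yew, daisy}.
  Root pear: left subtree has 2 nodes {teak, tulip}, right has 4 {cedar, bay, hop, kale}.
    Root teak: left subtree has 0 nodes { }, right has 1 {tulip}.
    Root kale: left subtree has 3 nodes {cedar, bay, hop}, right has 0 { }.
      Root hop: left subtree has 2 nodes {cedar, bay}, right has 0 { }.
        Root cedar: left subtree has 0 nodes { }, right has 1 {bay}.
  Root yew: left subtree has 2 nodes {mint, plum}, right has 1 {daisy}.
    Root mint: left subtree has 0 nodes { }, right has 1 {plum}.

tulip teak bay cedar hop kale pear plum mint daisy yew rose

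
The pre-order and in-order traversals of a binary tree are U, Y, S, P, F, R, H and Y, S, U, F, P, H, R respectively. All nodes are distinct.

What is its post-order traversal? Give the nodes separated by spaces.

S Y F H R P U

The first element of pre-order is the root; it splits in-order into left and right subtrees.
Root U: left subtree has 2 nodes {Y, S}, right has 4 {F, P, H, R}.
  Root Y: left subtree has 0 nodes { }, right has 1 {S}.
  Root P: left subtree has 1 node {F}, right has 2 {H, R}.
    Root R: left subtree has 1 node {H}, right has 0 { }.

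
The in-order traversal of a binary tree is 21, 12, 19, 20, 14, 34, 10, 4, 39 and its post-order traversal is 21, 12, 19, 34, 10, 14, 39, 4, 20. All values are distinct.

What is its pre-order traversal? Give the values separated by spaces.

The last element of post-order is the root; it splits in-order into left and right subtrees.
Root 20: left subtree has 3 nodes {21, 12, 19}, right has 5 {14, 34, 10, 4, 39}.
  Root 19: left subtree has 2 nodes {21, 12}, right has 0 { }.
    Root 12: left subtree has 1 node {21}, right has 0 { }.
  Root 4: left subtree has 3 nodes {14, 34, 10}, right has 1 {39}.
    Root 14: left subtree has 0 nodes { }, right has 2 {34, 10}.
      Root 10: left subtree has 1 node {34}, right has 0 { }.

20 19 12 21 4 14 10 34 39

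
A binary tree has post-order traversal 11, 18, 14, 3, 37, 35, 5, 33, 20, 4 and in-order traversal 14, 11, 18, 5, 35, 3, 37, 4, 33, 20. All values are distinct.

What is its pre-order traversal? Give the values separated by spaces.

4 5 14 18 11 35 37 3 20 33

The last element of post-order is the root; it splits in-order into left and right subtrees.
Root 4: left subtree has 7 nodes {14, 11, 18, 5, 35, 3, 37}, right has 2 {33, 20}.
  Root 5: left subtree has 3 nodes {14, 11, 18}, right has 3 {35, 3, 37}.
    Root 14: left subtree has 0 nodes { }, right has 2 {11, 18}.
      Root 18: left subtree has 1 node {11}, right has 0 { }.
    Root 35: left subtree has 0 nodes { }, right has 2 {3, 37}.
      Root 37: left subtree has 1 node {3}, right has 0 { }.
  Root 20: left subtree has 1 node {33}, right has 0 { }.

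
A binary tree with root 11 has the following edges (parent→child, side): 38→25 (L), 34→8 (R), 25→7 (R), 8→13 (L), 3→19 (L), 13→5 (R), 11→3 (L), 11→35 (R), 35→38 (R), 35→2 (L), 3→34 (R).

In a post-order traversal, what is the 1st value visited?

19

Post-order visits the left subtree, then the right subtree, then the node.
At 11: go left to 3.
  At 3: go left to 19.
    19 is a leaf — visit 19.
  At 3: go right to 34.
    At 34: no left child.
    At 34: go right to 8.
      At 8: go left to 13.
        At 13: no left child.
        At 13: go right to 5.
          5 is a leaf — visit 5.
        Visit 13.
      At 8: no right child.
      Visit 8.
    Visit 34.
  Visit 3.
At 11: go right to 35.
  At 35: go left to 2.
    2 is a leaf — visit 2.
  At 35: go right to 38.
    At 38: go left to 25.
      At 25: no left child.
      At 25: go right to 7.
        7 is a leaf — visit 7.
      Visit 25.
    At 38: no right child.
    Visit 38.
  Visit 35.
Visit 11.
Full post-order sequence: 19, 5, 13, 8, 34, 3, 2, 7, 25, 38, 35, 11.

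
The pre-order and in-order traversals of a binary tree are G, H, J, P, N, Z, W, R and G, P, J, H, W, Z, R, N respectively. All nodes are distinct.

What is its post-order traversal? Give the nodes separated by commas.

The first element of pre-order is the root; it splits in-order into left and right subtrees.
Root G: left subtree has 0 nodes { }, right has 7 {P, J, H, W, Z, R, N}.
  Root H: left subtree has 2 nodes {P, J}, right has 4 {W, Z, R, N}.
    Root J: left subtree has 1 node {P}, right has 0 { }.
    Root N: left subtree has 3 nodes {W, Z, R}, right has 0 { }.
      Root Z: left subtree has 1 node {W}, right has 1 {R}.

P, J, W, R, Z, N, H, G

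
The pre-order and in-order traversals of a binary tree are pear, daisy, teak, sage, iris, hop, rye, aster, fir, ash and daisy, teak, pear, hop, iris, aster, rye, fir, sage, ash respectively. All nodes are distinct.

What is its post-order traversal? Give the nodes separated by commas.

The first element of pre-order is the root; it splits in-order into left and right subtrees.
Root pear: left subtree has 2 nodes {daisy, teak}, right has 7 {hop, iris, aster, rye, fir, sage, ash}.
  Root daisy: left subtree has 0 nodes { }, right has 1 {teak}.
  Root sage: left subtree has 5 nodes {hop, iris, aster, rye, fir}, right has 1 {ash}.
    Root iris: left subtree has 1 node {hop}, right has 3 {aster, rye, fir}.
      Root rye: left subtree has 1 node {aster}, right has 1 {fir}.

teak, daisy, hop, aster, fir, rye, iris, ash, sage, pear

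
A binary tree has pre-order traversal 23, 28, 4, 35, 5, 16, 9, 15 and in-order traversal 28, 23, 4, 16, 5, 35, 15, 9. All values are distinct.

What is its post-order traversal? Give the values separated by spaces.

The first element of pre-order is the root; it splits in-order into left and right subtrees.
Root 23: left subtree has 1 node {28}, right has 6 {4, 16, 5, 35, 15, 9}.
  Root 4: left subtree has 0 nodes { }, right has 5 {16, 5, 35, 15, 9}.
    Root 35: left subtree has 2 nodes {16, 5}, right has 2 {15, 9}.
      Root 5: left subtree has 1 node {16}, right has 0 { }.
      Root 9: left subtree has 1 node {15}, right has 0 { }.

28 16 5 15 9 35 4 23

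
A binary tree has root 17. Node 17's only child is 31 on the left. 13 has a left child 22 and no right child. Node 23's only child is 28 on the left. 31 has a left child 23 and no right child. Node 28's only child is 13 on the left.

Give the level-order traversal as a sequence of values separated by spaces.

Level-order visits nodes level by level from the root, left to right within each level.
Level 0: 17
Level 1: 31
Level 2: 23
Level 3: 28
Level 4: 13
Level 5: 22

17 31 23 28 13 22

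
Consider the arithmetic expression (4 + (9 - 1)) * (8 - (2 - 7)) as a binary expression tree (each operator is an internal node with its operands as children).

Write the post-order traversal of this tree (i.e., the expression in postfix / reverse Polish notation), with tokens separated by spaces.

4 9 1 - + 8 2 7 - - *

Post-order on an expression tree gives postfix notation: for each operator, emit left operand, right operand, then the operator.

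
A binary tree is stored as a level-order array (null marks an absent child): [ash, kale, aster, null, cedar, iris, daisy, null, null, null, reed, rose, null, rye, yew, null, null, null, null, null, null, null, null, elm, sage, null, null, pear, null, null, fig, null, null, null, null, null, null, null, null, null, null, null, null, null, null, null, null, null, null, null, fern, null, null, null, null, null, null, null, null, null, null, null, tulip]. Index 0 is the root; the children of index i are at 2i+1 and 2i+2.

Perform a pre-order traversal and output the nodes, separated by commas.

Pre-order visits the node, then its left subtree, then its right subtree.
Visit ash.
At ash: go left to kale.
  Visit kale.
  At kale: no left child.
  At kale: go right to cedar.
    Visit cedar.
    At cedar: no left child.
    At cedar: go right to reed.
      reed is a leaf — visit reed.
At ash: go right to aster.
  Visit aster.
  At aster: go left to iris.
    Visit iris.
    At iris: go left to rose.
      Visit rose.
      At rose: go left to elm.
        elm is a leaf — visit elm.
      At rose: go right to sage.
        Visit sage.
        At sage: no left child.
        At sage: go right to fern.
          fern is a leaf — visit fern.
    At iris: no right child.
  At aster: go right to daisy.
    Visit daisy.
    At daisy: go left to rye.
      Visit rye.
      At rye: go left to pear.
        pear is a leaf — visit pear.
      At rye: no right child.
    At daisy: go right to yew.
      Visit yew.
      At yew: no left child.
      At yew: go right to fig.
        Visit fig.
        At fig: no left child.
        At fig: go right to tulip.
          tulip is a leaf — visit tulip.

ash, kale, cedar, reed, aster, iris, rose, elm, sage, fern, daisy, rye, pear, yew, fig, tulip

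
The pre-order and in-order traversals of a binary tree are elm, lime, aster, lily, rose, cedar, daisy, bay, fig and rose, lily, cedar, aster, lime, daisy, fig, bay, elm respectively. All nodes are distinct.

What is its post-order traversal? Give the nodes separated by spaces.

rose cedar lily aster fig bay daisy lime elm

The first element of pre-order is the root; it splits in-order into left and right subtrees.
Root elm: left subtree has 8 nodes {rose, lily, cedar, aster, lime, daisy, fig, bay}, right has 0 { }.
  Root lime: left subtree has 4 nodes {rose, lily, cedar, aster}, right has 3 {daisy, fig, bay}.
    Root aster: left subtree has 3 nodes {rose, lily, cedar}, right has 0 { }.
      Root lily: left subtree has 1 node {rose}, right has 1 {cedar}.
    Root daisy: left subtree has 0 nodes { }, right has 2 {fig, bay}.
      Root bay: left subtree has 1 node {fig}, right has 0 { }.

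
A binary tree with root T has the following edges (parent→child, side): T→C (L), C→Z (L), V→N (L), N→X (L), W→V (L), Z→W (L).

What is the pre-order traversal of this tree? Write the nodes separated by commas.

T, C, Z, W, V, N, X

Pre-order visits the node, then its left subtree, then its right subtree.
Visit T.
At T: go left to C.
  Visit C.
  At C: go left to Z.
    Visit Z.
    At Z: go left to W.
      Visit W.
      At W: go left to V.
        Visit V.
        At V: go left to N.
          Visit N.
          At N: go left to X.
            X is a leaf — visit X.
          At N: no right child.
        At V: no right child.
      At W: no right child.
    At Z: no right child.
  At C: no right child.
At T: no right child.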